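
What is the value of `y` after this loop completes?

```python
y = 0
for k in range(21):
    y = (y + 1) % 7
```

Increment mod 7, 21 times = 0
`y` takes the values: 0 → 1 → 2 → 3 → 4 → 5 → 6 → 0 → 1 → 2 → 3 → 4 → 5 → 6 → 0 → 1 → 2 → 3 → 4 → 5 → 6 → 0

Answer: 0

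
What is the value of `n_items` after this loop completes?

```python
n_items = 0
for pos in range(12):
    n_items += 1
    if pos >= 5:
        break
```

Loop breaks when pos reaches 5, n_items is 6
`n_items` takes the values: 0 → 1 → 2 → 3 → 4 → 5 → 6

Answer: 6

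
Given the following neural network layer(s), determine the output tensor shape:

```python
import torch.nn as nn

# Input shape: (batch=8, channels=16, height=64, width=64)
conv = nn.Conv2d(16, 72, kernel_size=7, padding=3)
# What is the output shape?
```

Input: (8, 16, 64, 64) -> Output: (8, 72, 64, 64)

Answer: (8, 72, 64, 64)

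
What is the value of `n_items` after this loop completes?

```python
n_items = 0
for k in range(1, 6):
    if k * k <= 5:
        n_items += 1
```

Count numbers where k² ≤ 5
`n_items` takes the values: 0 → 1 → 2

Answer: 2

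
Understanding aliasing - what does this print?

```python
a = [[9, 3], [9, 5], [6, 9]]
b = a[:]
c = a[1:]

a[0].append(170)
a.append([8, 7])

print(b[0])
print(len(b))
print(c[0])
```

Key concept: slice with nested mutation.
Step by step:
`a = [[9, 3], [9, 5], [6, 9]]` → a = [[9, 3], [9, 5], [6, 9]]
`b = a[:]` → b = [[9, 3], [9, 5], [6, 9]]
`c = a[1:]` → c = [[9, 5], [6, 9]]
`a[0].append(170)` → a = [[9, 3, 170], [9, 5], [6, 9]]; b = [[9, 3, 170], [9, 5], [6, 9]]
`a.append([8, 7])` → a = [[9, 3, 170], [9, 5], [6, 9], [8, 7]]
`print(b[0])` → prints [9, 3, 170]
`print(len(b))` → prints 3
`print(c[0])` → prints [9, 5]

Answer:
[9, 3, 170]
3
[9, 5]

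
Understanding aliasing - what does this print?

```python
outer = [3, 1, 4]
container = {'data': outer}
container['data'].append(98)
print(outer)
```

Key concept: dict holds reference to list.
Step by step:
`outer = [3, 1, 4]` → outer = [3, 1, 4]
`container = {'data': outer}` → container = {'data': [3, 1, 4]}
`container['data'].append(98)` → outer = [3, 1, 4, 98]; container = {'data': [3, 1, 4, 98]}
`print(outer)` → prints [3, 1, 4, 98]

Answer: [3, 1, 4, 98]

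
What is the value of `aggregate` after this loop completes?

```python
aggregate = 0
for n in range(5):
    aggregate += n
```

Sum of 0 to 4 = 10
`aggregate` takes the values: 0 → 1 → 3 → 6 → 10

Answer: 10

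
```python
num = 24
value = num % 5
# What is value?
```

Trace:
`num = 24` → num = 24
`value = num % 5` → value = 4
So value = 4

Answer: 4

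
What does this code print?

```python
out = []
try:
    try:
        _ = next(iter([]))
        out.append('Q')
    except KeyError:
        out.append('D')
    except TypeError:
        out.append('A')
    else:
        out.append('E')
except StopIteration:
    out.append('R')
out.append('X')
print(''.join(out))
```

Execution trace: 'R' (outer except StopIteration) → 'X' (after the try/except). Output: RX

Answer: RX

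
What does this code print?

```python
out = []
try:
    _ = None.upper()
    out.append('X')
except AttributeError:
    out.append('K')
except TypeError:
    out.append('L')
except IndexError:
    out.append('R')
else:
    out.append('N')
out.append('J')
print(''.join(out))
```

Execution trace: 'K' (except AttributeError) → 'J' (after the try/except). Output: KJ

Answer: KJ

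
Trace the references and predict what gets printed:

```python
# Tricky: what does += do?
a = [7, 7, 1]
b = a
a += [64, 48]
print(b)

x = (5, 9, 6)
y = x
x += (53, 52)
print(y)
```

Key concept: += behavior differs for mutable vs immutable.
Step by step:
`a = [7, 7, 1]` → a = [7, 7, 1]
`b = a` → b = [7, 7, 1] (same object as a)
`a += [64, 48]` → a = [7, 7, 1, 64, 48] (same object as b); b = [7, 7, 1, 64, 48] (same object as a)
`print(b)` → prints [7, 7, 1, 64, 48]
`x = (5, 9, 6)` → x = (5, 9, 6)
`y = x` → y = (5, 9, 6)
`x += (53, 52)` → x = (5, 9, 6, 53, 52)
`print(y)` → prints (5, 9, 6)

Answer:
[7, 7, 1, 64, 48]
(5, 9, 6)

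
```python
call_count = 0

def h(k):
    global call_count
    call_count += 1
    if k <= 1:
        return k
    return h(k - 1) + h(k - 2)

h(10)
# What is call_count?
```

Calls(k) = 1 + Calls(k-1) + Calls(k-2); Calls(0)=Calls(1)=1. For k=10 this gives 177.

Answer: 177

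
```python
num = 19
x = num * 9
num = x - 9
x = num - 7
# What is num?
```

Trace:
`num = 19` → num = 19
`x = num * 9` → x = 171
`num = x - 9` → num = 162
`x = num - 7` → x = 155
So num = 162

Answer: 162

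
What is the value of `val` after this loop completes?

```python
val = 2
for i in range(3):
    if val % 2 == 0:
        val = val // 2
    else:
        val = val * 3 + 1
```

Collatz-style transformation from 2
`val` takes the values: 2 → 1 → 4 → 2

Answer: 2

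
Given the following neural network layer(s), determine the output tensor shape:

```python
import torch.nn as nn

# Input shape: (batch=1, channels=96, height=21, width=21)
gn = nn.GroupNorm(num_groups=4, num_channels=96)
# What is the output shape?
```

Input: (1, 96, 21, 21) -> Output: (1, 96, 21, 21)

Answer: (1, 96, 21, 21)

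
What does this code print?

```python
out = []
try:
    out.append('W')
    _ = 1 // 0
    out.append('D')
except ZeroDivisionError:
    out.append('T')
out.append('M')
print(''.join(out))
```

Execution trace: 'W' (try body) → 'T' (except ZeroDivisionError) → 'M' (after the try/except). Output: WTM

Answer: WTM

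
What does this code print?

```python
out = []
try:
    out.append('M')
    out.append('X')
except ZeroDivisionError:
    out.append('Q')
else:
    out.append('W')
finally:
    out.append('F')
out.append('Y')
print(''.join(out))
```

Execution trace: 'M' (try body) → 'X' (try body, no exception) → 'W' (else) → 'F' (finally) → 'Y' (after the try/except). Output: MXWFY

Answer: MXWFY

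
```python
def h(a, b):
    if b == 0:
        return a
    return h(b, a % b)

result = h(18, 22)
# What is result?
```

h(18, 22) -> h(22, 18) -> h(18, 4) -> h(4, 2) -> h(2, 0) -> 2

Answer: 2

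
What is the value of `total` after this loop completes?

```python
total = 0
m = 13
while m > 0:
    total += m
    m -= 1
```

Sum 13 down to 1
`total` takes the values: 0 → 13 → 25 → 36 → 46 → 55 → 63 → 70 → 76 → 81 → 85 → 88 → 90 → 91

Answer: 91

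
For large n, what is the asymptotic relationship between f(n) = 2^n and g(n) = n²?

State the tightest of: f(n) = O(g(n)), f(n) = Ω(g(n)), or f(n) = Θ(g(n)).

2^n vs n²: f(n) = Ω(g(n)) but not O(g(n)) — 2^n grows strictly faster than n².

Answer: f(n) = Ω(g(n)) but not O(g(n)) — 2^n grows strictly faster than n².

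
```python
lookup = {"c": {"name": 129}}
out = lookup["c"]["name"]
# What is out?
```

Trace:
`lookup = {"c": {"name": 129}}` → lookup = {'c': {'name': 129}}
`out = lookup["c"]["name"]` → out = 129
So out = 129

Answer: 129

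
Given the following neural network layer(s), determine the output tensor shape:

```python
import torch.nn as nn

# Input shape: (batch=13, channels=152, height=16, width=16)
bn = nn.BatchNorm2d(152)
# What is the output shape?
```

Input: (13, 152, 16, 16) -> Output: (13, 152, 16, 16)

Answer: (13, 152, 16, 16)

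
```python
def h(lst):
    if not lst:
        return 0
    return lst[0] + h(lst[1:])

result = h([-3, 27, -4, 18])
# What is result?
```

(-3) + 27 + (-4) + 18 + 0 = 38

Answer: 38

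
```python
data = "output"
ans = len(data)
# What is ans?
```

Trace:
`data = "output"` → data = 'output'
`ans = len(data)` → ans = 6
So ans = 6

Answer: 6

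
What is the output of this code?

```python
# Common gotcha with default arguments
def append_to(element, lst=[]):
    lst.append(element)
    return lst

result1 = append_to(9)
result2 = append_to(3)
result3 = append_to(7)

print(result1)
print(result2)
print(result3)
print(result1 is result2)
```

Key concept: mutable default argument gotcha.
Step by step:
`result1 = append_to(9)` → result1 = [9]
`result2 = append_to(3)` → result1 = [9, 3] (same object as result2); result2 = [9, 3] (same object as result1)
`result3 = append_to(7)` → result1 = [9, 3, 7] (same object as result2, result3); result2 = [9, 3, 7] (same object as result1, result3); result3 = [9, 3, 7] (same object as result1, result2)
`print(result1)` → prints [9, 3, 7]
`print(result2)` → prints [9, 3, 7]
`print(result3)` → prints [9, 3, 7]
`print(result1 is result2)` → prints True

Answer:
[9, 3, 7]
[9, 3, 7]
[9, 3, 7]
True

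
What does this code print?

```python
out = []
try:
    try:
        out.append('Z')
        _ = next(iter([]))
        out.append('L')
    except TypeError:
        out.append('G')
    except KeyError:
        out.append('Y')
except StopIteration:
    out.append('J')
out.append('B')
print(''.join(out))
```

Execution trace: 'Z' (try body) → 'J' (outer except StopIteration) → 'B' (after the try/except). Output: ZJB

Answer: ZJB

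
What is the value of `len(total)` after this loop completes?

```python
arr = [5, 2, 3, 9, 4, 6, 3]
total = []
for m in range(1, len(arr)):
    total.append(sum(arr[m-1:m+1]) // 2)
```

Number of 2-element averages
`total` takes the values: [] → [3] → [3, 2] → [3, 2, 6] → [3, 2, 6, 6] → [3, 2, 6, 6, 5] → [3, 2, 6, 6, 5, 4]
So `len(total)` = 6

Answer: 6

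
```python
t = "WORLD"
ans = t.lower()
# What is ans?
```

Trace:
`t = "WORLD"` → t = 'WORLD'
`ans = t.lower()` → ans = 'world'
So ans = 'world'

Answer: 'world'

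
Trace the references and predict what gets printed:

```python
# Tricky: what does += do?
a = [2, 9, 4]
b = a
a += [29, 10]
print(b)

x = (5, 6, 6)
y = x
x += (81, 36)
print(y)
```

Key concept: += behavior differs for mutable vs immutable.
Step by step:
`a = [2, 9, 4]` → a = [2, 9, 4]
`b = a` → b = [2, 9, 4] (same object as a)
`a += [29, 10]` → a = [2, 9, 4, 29, 10] (same object as b); b = [2, 9, 4, 29, 10] (same object as a)
`print(b)` → prints [2, 9, 4, 29, 10]
`x = (5, 6, 6)` → x = (5, 6, 6)
`y = x` → y = (5, 6, 6)
`x += (81, 36)` → x = (5, 6, 6, 81, 36)
`print(y)` → prints (5, 6, 6)

Answer:
[2, 9, 4, 29, 10]
(5, 6, 6)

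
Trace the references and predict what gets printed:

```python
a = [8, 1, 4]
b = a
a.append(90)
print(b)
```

Key concept: basic list aliasing.
Step by step:
`a = [8, 1, 4]` → a = [8, 1, 4]
`b = a` → b = [8, 1, 4] (same object as a)
`a.append(90)` → a = [8, 1, 4, 90] (same object as b); b = [8, 1, 4, 90] (same object as a)
`print(b)` → prints [8, 1, 4, 90]

Answer: [8, 1, 4, 90]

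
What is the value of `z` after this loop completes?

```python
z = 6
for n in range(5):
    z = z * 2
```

Multiply by 2, 5 times: 6 * 2^5 = 192
`z` takes the values: 6 → 12 → 24 → 48 → 96 → 192

Answer: 192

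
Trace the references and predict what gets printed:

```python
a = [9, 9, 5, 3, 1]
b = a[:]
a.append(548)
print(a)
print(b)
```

Key concept: slice [:] creates copy.
Step by step:
`a = [9, 9, 5, 3, 1]` → a = [9, 9, 5, 3, 1]
`b = a[:]` → b = [9, 9, 5, 3, 1]
`a.append(548)` → a = [9, 9, 5, 3, 1, 548]
`print(a)` → prints [9, 9, 5, 3, 1, 548]
`print(b)` → prints [9, 9, 5, 3, 1]

Answer:
[9, 9, 5, 3, 1, 548]
[9, 9, 5, 3, 1]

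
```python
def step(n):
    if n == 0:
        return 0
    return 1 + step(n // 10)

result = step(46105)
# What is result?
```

Count of digits of 46105: 5

Answer: 5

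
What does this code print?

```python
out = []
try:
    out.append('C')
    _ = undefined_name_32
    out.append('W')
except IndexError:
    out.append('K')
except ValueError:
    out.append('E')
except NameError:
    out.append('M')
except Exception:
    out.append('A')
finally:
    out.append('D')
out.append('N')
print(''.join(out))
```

Execution trace: 'C' (try body) → 'M' (except NameError) → 'D' (finally) → 'N' (after the try/except). Output: CMDN

Answer: CMDN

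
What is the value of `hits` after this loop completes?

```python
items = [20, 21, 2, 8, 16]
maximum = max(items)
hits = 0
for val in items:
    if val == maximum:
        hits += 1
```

Count of max value 21 in [20, 21, 2, 8, 16]
`hits` takes the values: 0 → 1

Answer: 1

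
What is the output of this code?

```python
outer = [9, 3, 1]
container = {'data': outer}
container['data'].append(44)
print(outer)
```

Key concept: dict holds reference to list.
Step by step:
`outer = [9, 3, 1]` → outer = [9, 3, 1]
`container = {'data': outer}` → container = {'data': [9, 3, 1]}
`container['data'].append(44)` → outer = [9, 3, 1, 44]; container = {'data': [9, 3, 1, 44]}
`print(outer)` → prints [9, 3, 1, 44]

Answer: [9, 3, 1, 44]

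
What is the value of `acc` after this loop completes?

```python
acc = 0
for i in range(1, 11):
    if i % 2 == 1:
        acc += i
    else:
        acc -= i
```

Add odd, subtract even
`acc` takes the values: 0 → 1 → -1 → 2 → -2 → 3 → -3 → 4 → -4 → 5 → -5

Answer: -5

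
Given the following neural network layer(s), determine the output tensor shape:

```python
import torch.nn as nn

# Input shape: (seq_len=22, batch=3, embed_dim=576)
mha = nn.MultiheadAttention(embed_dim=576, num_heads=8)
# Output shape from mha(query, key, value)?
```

Input: (22, 3, 576) -> Output: (22, 3, 576)

Answer: (22, 3, 576)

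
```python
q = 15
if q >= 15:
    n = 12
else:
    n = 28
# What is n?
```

Trace:
`q = 15` → q = 15
`if q >= 15: ...` → q >= 15 is True → n = 12
So n = 12

Answer: 12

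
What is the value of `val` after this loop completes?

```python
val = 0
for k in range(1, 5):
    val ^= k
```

XOR of 1 to 4
`val` takes the values: 0 → 1 → 3 → 0 → 4

Answer: 4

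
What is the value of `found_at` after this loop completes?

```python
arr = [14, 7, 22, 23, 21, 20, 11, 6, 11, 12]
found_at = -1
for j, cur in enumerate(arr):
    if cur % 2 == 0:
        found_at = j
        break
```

First even number index in [14, 7, 22, 23, 21, 20, 11, 6, 11, 12]
`found_at` takes the values: -1 → 0

Answer: 0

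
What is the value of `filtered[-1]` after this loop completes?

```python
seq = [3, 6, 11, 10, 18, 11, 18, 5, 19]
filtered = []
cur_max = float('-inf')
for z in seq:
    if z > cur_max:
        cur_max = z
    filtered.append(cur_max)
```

Running max ends at 19
`filtered` takes the values: [] → [3] → [3, 6] → [3, 6, 11] → [3, 6, 11, 11] → [3, 6, 11, 11, 18] → [3, 6, 11, 11, 18, 18] → [3, 6, 11, 11, 18, 18, 18] → [3, 6, 11, 11, 18, 18, 18, 18] → [3, 6, 11, 11, 18, 18, 18, 18, 19]
So `filtered[-1]` = 19

Answer: 19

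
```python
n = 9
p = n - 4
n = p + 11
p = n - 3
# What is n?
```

Trace:
`n = 9` → n = 9
`p = n - 4` → p = 5
`n = p + 11` → n = 16
`p = n - 3` → p = 13
So n = 16

Answer: 16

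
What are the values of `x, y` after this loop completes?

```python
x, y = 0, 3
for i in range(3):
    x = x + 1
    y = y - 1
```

x goes 0→3, y goes 3→0
`x, y` takes the values: (0, 3) → (1, 3) → (1, 2) → (2, 2) → (2, 1) → (3, 1) → (3, 0)

Answer: 3, 0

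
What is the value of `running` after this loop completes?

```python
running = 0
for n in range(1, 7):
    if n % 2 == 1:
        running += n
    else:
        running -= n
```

Add odd, subtract even
`running` takes the values: 0 → 1 → -1 → 2 → -2 → 3 → -3

Answer: -3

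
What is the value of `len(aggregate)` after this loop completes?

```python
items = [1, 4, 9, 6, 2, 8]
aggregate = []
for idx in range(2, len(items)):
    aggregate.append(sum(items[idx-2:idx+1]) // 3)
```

Number of 3-element averages
`aggregate` takes the values: [] → [4] → [4, 6] → [4, 6, 5] → [4, 6, 5, 5]
So `len(aggregate)` = 4

Answer: 4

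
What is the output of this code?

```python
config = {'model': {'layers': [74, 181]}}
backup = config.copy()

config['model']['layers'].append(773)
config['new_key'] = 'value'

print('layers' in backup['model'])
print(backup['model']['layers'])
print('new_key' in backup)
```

Key concept: shallow copy gotcha with nested dict.
Step by step:
`config = {'model': {'layers': [74, 181]}}` → config = {'model': {'layers': [74, 181]}}
`backup = config.copy()` → backup = {'model': {'layers': [74, 181]}}
`config['model']['layers'].append(773)` → config = {'model': {'layers': [74, 181, 773]}}; backup = {'model': {'layers': [74, 181, 773]}}
`config['new_key'] = 'value'` → config = {'model': {'layers': [74, 181, 773]}, 'new_key': 'value'}
`print('layers' in backup['model'])` → prints True
`print(backup['model']['layers'])` → prints [74, 181, 773]
`print('new_key' in backup)` → prints False

Answer:
True
[74, 181, 773]
False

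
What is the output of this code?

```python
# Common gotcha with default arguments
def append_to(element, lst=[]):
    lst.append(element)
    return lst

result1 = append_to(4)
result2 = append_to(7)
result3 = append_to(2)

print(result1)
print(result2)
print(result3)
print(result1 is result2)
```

Key concept: mutable default argument gotcha.
Step by step:
`result1 = append_to(4)` → result1 = [4]
`result2 = append_to(7)` → result1 = [4, 7] (same object as result2); result2 = [4, 7] (same object as result1)
`result3 = append_to(2)` → result1 = [4, 7, 2] (same object as result2, result3); result2 = [4, 7, 2] (same object as result1, result3); result3 = [4, 7, 2] (same object as result1, result2)
`print(result1)` → prints [4, 7, 2]
`print(result2)` → prints [4, 7, 2]
`print(result3)` → prints [4, 7, 2]
`print(result1 is result2)` → prints True

Answer:
[4, 7, 2]
[4, 7, 2]
[4, 7, 2]
True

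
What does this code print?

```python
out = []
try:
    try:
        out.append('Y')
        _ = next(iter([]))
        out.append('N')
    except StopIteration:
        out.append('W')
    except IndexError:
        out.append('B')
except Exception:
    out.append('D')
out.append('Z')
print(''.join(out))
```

Execution trace: 'Y' (inner try body) → 'W' (inner except StopIteration) → 'Z' (after the try/except). Output: YWZ

Answer: YWZ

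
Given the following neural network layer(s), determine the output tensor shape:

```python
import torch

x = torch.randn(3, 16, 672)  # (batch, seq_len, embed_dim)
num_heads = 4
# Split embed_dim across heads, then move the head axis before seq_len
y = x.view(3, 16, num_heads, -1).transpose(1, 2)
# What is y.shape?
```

Input: (3, 16, 672) -> head_dim = 672 // 4 = 168; after view: (3, 16, 4, 168) -> after transpose(1, 2): (3, 4, 16, 168) -> Output: (3, 4, 16, 168)

Answer: (3, 4, 16, 168)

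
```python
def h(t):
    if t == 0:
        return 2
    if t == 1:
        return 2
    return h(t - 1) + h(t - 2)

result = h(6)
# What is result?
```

Build up from base cases: h(0)=2, h(1)=2, h(2)=4, h(3)=6, h(4)=10, h(5)=16, h(6)=26

Answer: 26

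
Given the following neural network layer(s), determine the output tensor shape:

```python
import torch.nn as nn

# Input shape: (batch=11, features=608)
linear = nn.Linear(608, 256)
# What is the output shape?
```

Input: (11, 608) -> Output: (11, 256)

Answer: (11, 256)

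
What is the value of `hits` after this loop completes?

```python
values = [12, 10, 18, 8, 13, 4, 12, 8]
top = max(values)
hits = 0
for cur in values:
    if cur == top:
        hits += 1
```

Count of max value 18 in [12, 10, 18, 8, 13, 4, 12, 8]
`hits` takes the values: 0 → 1

Answer: 1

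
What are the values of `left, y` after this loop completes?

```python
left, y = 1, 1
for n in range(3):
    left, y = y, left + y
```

Fibonacci: after 3 iterations
`left, y` takes the values: (1, 1) → (1, 2) → (2, 3) → (3, 5)

Answer: 3, 5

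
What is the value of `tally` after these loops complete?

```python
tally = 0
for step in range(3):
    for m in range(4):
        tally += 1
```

3 * 4 = 12
`tally` takes the values: 0 → 1 → 2 → 3 → 4 → 5 → 6 → 7 → 8 → 9 → 10 → 11 → 12

Answer: 12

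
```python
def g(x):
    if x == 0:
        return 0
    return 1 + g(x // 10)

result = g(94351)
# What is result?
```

Count of digits of 94351: 5

Answer: 5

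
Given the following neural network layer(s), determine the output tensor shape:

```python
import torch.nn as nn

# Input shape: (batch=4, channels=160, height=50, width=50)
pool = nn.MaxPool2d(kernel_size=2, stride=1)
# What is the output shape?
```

Input: (4, 160, 50, 50) -> Output: (4, 160, 49, 49)

Answer: (4, 160, 49, 49)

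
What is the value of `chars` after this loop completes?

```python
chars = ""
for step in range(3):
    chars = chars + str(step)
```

Concatenate digits 0 to 2
`chars` takes the values: "" → "0" → "01" → "012"

Answer: "012"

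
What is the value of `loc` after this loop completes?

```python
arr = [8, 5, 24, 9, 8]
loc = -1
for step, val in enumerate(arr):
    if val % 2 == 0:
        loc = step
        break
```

First even number index in [8, 5, 24, 9, 8]
`loc` takes the values: -1 → 0

Answer: 0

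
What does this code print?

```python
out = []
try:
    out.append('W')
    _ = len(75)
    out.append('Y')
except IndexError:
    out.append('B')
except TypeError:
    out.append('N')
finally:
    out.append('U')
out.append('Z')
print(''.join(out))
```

Execution trace: 'W' (try body) → 'N' (except TypeError) → 'U' (finally) → 'Z' (after the try/except). Output: WNUZ

Answer: WNUZ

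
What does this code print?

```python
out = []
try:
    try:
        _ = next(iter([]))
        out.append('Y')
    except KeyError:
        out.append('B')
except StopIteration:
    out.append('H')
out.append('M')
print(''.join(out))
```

Execution trace: 'H' (outer except StopIteration) → 'M' (after the try/except). Output: HM

Answer: HM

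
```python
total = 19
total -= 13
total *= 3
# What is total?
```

Trace:
`total = 19` → total = 19
`total -= 13` → total = 6
`total *= 3` → total = 18
So total = 18

Answer: 18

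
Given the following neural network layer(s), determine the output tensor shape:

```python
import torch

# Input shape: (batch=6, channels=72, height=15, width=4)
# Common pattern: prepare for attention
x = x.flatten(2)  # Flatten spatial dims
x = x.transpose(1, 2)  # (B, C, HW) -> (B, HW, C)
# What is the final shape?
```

Input: (6, 72, 15, 4) -> after flatten(2): (6, 72, 60) -> Output: (6, 60, 72)

Answer: (6, 60, 72)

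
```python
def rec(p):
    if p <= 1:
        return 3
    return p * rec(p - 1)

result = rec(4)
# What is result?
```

rec(4) = 4 * 3 * 2 * 3 = 72

Answer: 72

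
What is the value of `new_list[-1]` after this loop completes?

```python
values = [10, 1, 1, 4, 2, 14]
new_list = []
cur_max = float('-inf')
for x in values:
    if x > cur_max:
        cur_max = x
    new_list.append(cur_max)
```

Running max ends at 14
`new_list` takes the values: [] → [10] → [10, 10] → [10, 10, 10] → [10, 10, 10, 10] → [10, 10, 10, 10, 10] → [10, 10, 10, 10, 10, 14]
So `new_list[-1]` = 14

Answer: 14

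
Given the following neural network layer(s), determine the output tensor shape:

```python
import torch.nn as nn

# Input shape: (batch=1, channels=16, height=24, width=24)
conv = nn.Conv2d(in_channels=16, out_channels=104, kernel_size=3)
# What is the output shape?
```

Input: (1, 16, 24, 24) -> Output: (1, 104, 22, 22)

Answer: (1, 104, 22, 22)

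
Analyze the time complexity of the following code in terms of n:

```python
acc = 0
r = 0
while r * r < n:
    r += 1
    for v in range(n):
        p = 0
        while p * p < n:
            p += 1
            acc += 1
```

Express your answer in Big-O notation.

Each loop level contributes: √n × n × √n. Multiplying the contributions gives O(n^2).

Answer: O(n^2)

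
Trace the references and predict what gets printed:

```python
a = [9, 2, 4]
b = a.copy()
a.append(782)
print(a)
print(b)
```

Key concept: list.copy() creates independent copy.
Step by step:
`a = [9, 2, 4]` → a = [9, 2, 4]
`b = a.copy()` → b = [9, 2, 4]
`a.append(782)` → a = [9, 2, 4, 782]
`print(a)` → prints [9, 2, 4, 782]
`print(b)` → prints [9, 2, 4]

Answer:
[9, 2, 4, 782]
[9, 2, 4]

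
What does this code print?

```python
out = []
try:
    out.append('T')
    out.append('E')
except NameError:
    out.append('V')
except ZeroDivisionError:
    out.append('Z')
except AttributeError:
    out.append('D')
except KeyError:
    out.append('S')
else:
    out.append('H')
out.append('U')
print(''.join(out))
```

Execution trace: 'T' (try body) → 'E' (try body, no exception) → 'H' (else) → 'U' (after the try/except). Output: TEHU

Answer: TEHU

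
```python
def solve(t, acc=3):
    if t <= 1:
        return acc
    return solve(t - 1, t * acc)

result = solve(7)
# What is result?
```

Accumulator trace (n, acc): (7, 3) -> (6, 21) -> (5, 126) -> (4, 630) -> (3, 2520) -> (2, 7560) -> (1, 15120) -> return 15120

Answer: 15120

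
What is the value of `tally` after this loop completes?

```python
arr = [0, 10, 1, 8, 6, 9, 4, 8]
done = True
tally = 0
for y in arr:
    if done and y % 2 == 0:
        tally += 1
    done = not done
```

Count even values at even positions
`tally` takes the values: 0 → 1 → 2 → 3

Answer: 3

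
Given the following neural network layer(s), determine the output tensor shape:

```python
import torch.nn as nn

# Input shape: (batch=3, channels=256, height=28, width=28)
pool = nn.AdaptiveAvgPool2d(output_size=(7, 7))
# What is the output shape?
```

Input: (3, 256, 28, 28) -> Output: (3, 256, 7, 7)

Answer: (3, 256, 7, 7)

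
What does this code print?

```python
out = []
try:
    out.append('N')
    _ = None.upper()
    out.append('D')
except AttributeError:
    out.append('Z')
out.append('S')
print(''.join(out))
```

Execution trace: 'N' (try body) → 'Z' (except AttributeError) → 'S' (after the try/except). Output: NZS

Answer: NZS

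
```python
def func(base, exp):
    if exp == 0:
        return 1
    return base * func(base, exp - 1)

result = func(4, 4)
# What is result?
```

func(4, 4) = 4 * 4 * 4 * 4 = 256

Answer: 256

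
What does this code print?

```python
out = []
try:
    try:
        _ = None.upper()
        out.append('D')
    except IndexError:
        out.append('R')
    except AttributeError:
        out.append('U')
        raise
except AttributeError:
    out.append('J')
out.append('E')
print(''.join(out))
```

Execution trace: 'U' (inner except AttributeError) → 'J' (outer except AttributeError) → 'E' (after the try/except). Output: UJE

Answer: UJE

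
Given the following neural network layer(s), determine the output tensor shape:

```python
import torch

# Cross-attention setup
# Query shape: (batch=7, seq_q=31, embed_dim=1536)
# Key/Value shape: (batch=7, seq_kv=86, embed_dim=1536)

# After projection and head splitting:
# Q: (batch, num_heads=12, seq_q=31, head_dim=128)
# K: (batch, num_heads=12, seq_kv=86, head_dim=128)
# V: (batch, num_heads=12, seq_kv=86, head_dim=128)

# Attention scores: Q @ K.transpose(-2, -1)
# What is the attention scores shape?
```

Input: (7, 31, 1536) -> Output: (7, 12, 31, 86)

Answer: (7, 12, 31, 86)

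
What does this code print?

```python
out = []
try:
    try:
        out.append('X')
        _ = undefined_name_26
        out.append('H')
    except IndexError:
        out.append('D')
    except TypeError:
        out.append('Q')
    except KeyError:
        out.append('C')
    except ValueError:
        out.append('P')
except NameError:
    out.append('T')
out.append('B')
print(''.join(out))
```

Execution trace: 'X' (try body) → 'T' (outer except NameError) → 'B' (after the try/except). Output: XTB

Answer: XTB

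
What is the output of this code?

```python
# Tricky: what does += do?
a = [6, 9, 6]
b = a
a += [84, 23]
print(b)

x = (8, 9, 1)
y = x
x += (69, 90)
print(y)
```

Key concept: += behavior differs for mutable vs immutable.
Step by step:
`a = [6, 9, 6]` → a = [6, 9, 6]
`b = a` → b = [6, 9, 6] (same object as a)
`a += [84, 23]` → a = [6, 9, 6, 84, 23] (same object as b); b = [6, 9, 6, 84, 23] (same object as a)
`print(b)` → prints [6, 9, 6, 84, 23]
`x = (8, 9, 1)` → x = (8, 9, 1)
`y = x` → y = (8, 9, 1)
`x += (69, 90)` → x = (8, 9, 1, 69, 90)
`print(y)` → prints (8, 9, 1)

Answer:
[6, 9, 6, 84, 23]
(8, 9, 1)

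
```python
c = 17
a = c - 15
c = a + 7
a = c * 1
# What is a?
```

Trace:
`c = 17` → c = 17
`a = c - 15` → a = 2
`c = a + 7` → c = 9
`a = c * 1` → a = 9
So a = 9

Answer: 9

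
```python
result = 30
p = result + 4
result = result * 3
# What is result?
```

Trace:
`result = 30` → result = 30
`p = result + 4` → p = 34
`result = result * 3` → result = 90
So result = 90

Answer: 90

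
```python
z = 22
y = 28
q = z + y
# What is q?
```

Trace:
`z = 22` → z = 22
`y = 28` → y = 28
`q = z + y` → q = 50
So q = 50

Answer: 50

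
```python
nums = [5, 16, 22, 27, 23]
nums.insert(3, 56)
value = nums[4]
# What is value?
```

Trace:
`nums = [5, 16, 22, 27, 23]` → nums = [5, 16, 22, 27, 23]
`nums.insert(3, 56)` → nums = [5, 16, 22, 56, 27, 23]
`value = nums[4]` → value = 27
So value = 27

Answer: 27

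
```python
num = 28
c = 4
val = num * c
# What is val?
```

Trace:
`num = 28` → num = 28
`c = 4` → c = 4
`val = num * c` → val = 112
So val = 112

Answer: 112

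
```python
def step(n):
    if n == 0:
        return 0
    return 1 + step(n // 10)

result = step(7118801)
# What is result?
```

Count of digits of 7118801: 7

Answer: 7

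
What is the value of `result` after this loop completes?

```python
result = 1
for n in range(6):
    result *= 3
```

3^6 = 729
`result` takes the values: 1 → 3 → 9 → 27 → 81 → 243 → 729

Answer: 729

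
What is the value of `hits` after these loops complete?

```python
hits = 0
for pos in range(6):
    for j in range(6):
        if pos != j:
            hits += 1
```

6² - 6 (exclude diagonal)
`hits` takes the values: 0 → 1 → 2 → 3 → 4 → 5 → 6 → 7 → 8 → 9 → 10 → 11 → 12 → 13 → 14 → 15 → 16 → 17 → 18 → 19 → 20 → 21 → 22 → 23 → 24 → 25 → 26 → 27 → 28 → 29 → 30

Answer: 30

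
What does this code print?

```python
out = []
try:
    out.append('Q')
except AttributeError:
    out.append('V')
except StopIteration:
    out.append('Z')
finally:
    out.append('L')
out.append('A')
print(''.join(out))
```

Execution trace: 'Q' (try body, no exception) → 'L' (finally) → 'A' (after the try/except). Output: QLA

Answer: QLA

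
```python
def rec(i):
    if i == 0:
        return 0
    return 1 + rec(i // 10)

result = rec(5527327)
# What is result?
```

Count of digits of 5527327: 7

Answer: 7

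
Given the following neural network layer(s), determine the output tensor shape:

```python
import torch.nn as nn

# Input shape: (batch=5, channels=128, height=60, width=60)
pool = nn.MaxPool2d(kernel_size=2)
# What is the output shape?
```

Input: (5, 128, 60, 60) -> Output: (5, 128, 30, 30)

Answer: (5, 128, 30, 30)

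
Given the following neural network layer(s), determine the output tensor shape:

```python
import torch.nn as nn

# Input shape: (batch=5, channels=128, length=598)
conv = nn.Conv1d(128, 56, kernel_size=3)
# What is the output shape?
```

Input: (5, 128, 598) -> Output: (5, 56, 596)

Answer: (5, 56, 596)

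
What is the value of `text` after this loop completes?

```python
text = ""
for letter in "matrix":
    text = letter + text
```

Reverse 'matrix'
`text` takes the values: "" → "m" → "am" → "tam" → "rtam" → "irtam" → "xirtam"

Answer: "xirtam"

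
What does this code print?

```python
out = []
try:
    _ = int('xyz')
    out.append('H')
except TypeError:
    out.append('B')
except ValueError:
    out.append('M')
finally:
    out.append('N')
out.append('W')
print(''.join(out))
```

Execution trace: 'M' (except ValueError) → 'N' (finally) → 'W' (after the try/except). Output: MNW

Answer: MNW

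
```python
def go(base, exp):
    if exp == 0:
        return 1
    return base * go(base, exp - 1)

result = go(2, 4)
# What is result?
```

go(2, 4) = 2 * 2 * 2 * 2 = 16

Answer: 16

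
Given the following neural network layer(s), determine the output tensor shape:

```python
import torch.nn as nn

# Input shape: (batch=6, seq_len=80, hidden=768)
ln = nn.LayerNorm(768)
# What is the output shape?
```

Input: (6, 80, 768) -> Output: (6, 80, 768)

Answer: (6, 80, 768)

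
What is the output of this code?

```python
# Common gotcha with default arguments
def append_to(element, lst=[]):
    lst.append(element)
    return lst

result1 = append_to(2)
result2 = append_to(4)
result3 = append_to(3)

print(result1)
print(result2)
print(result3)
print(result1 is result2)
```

Key concept: mutable default argument gotcha.
Step by step:
`result1 = append_to(2)` → result1 = [2]
`result2 = append_to(4)` → result1 = [2, 4] (same object as result2); result2 = [2, 4] (same object as result1)
`result3 = append_to(3)` → result1 = [2, 4, 3] (same object as result2, result3); result2 = [2, 4, 3] (same object as result1, result3); result3 = [2, 4, 3] (same object as result1, result2)
`print(result1)` → prints [2, 4, 3]
`print(result2)` → prints [2, 4, 3]
`print(result3)` → prints [2, 4, 3]
`print(result1 is result2)` → prints True

Answer:
[2, 4, 3]
[2, 4, 3]
[2, 4, 3]
True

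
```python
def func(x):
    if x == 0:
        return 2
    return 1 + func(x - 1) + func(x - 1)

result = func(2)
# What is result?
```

func(x) = 1 + 2·func(x-1), func(0)=2. Closed form: (2+1)·2^2 - 1 = 11.

Answer: 11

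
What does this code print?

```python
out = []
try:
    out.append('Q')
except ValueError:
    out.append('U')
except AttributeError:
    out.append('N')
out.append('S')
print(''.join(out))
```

Execution trace: 'Q' (try body, no exception) → 'S' (after the try/except). Output: QS

Answer: QS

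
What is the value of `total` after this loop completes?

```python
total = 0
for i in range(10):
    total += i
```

Sum of 0 to 9 = 45
`total` takes the values: 0 → 1 → 3 → 6 → 10 → 15 → 21 → 28 → 36 → 45

Answer: 45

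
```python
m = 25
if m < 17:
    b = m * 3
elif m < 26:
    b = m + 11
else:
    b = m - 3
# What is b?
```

Trace:
`m = 25` → m = 25
`if m < 17: ...` → m < 17 is False, m < 26 is True → b = 36
So b = 36

Answer: 36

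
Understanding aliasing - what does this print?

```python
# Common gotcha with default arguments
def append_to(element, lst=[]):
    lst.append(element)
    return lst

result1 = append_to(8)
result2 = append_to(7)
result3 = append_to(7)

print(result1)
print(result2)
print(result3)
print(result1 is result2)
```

Key concept: mutable default argument gotcha.
Step by step:
`result1 = append_to(8)` → result1 = [8]
`result2 = append_to(7)` → result1 = [8, 7] (same object as result2); result2 = [8, 7] (same object as result1)
`result3 = append_to(7)` → result1 = [8, 7, 7] (same object as result2, result3); result2 = [8, 7, 7] (same object as result1, result3); result3 = [8, 7, 7] (same object as result1, result2)
`print(result1)` → prints [8, 7, 7]
`print(result2)` → prints [8, 7, 7]
`print(result3)` → prints [8, 7, 7]
`print(result1 is result2)` → prints True

Answer:
[8, 7, 7]
[8, 7, 7]
[8, 7, 7]
True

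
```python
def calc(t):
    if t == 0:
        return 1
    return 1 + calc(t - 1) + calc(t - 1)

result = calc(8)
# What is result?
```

calc(t) = 1 + 2·calc(t-1), calc(0)=1. Closed form: (1+1)·2^8 - 1 = 511.

Answer: 511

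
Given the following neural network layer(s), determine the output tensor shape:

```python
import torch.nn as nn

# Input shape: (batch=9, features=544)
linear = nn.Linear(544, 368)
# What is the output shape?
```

Input: (9, 544) -> Output: (9, 368)

Answer: (9, 368)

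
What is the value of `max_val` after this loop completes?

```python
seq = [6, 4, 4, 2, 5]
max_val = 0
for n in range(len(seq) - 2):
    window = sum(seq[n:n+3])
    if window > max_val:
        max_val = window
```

Max sum of 3-element window in [6, 4, 4, 2, 5]
`max_val` takes the values: 0 → 14

Answer: 14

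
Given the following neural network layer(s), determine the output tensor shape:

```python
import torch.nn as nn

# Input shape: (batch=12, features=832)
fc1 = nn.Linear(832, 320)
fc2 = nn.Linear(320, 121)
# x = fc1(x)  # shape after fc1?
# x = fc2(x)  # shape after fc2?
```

Input: (12, 832) -> after fc1: (12, 320) -> Output: (12, 121)

Answer: (12, 121)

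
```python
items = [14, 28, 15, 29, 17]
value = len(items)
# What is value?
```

Trace:
`items = [14, 28, 15, 29, 17]` → items = [14, 28, 15, 29, 17]
`value = len(items)` → value = 5
So value = 5

Answer: 5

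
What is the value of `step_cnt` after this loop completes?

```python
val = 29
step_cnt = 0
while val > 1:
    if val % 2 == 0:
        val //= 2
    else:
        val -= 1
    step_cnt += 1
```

Steps to reduce 29 to 1
`step_cnt` takes the values: 0 → 1 → 2 → 3 → 4 → 5 → 6 → 7

Answer: 7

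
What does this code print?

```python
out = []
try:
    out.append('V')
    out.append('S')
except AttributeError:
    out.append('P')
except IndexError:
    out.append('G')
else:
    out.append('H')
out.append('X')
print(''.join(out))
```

Execution trace: 'V' (try body) → 'S' (try body, no exception) → 'H' (else) → 'X' (after the try/except). Output: VSHX

Answer: VSHX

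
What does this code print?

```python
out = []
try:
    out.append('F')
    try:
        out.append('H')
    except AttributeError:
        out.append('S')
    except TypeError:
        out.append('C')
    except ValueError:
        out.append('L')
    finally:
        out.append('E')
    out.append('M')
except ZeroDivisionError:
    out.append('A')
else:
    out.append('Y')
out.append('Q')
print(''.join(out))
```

Execution trace: 'F' (try body) → 'H' (inner try body, no exception) → 'E' (inner finally) → 'M' (try body, no exception) → 'Y' (else) → 'Q' (after the try/except). Output: FHEMYQ

Answer: FHEMYQ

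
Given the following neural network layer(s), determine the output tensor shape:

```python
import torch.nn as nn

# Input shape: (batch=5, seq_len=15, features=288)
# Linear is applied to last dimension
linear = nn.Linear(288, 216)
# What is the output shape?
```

Input: (5, 15, 288) -> Output: (5, 15, 216)

Answer: (5, 15, 216)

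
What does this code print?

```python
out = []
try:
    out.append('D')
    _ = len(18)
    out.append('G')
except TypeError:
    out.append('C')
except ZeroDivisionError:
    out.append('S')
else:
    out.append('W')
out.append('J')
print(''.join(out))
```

Execution trace: 'D' (try body) → 'C' (except TypeError) → 'J' (after the try/except). Output: DCJ

Answer: DCJ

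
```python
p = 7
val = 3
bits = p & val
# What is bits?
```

Trace:
`p = 7` → p = 7
`val = 3` → val = 3
`bits = p & val` → bits = 3
So bits = 3

Answer: 3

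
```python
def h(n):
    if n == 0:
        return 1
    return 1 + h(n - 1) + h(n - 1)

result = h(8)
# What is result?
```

h(n) = 1 + 2·h(n-1), h(0)=1. Closed form: (1+1)·2^8 - 1 = 511.

Answer: 511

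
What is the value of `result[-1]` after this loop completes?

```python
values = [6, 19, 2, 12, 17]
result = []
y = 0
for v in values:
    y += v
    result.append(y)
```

Cumulative sum ends at 56
`result` takes the values: [] → [6] → [6, 25] → [6, 25, 27] → [6, 25, 27, 39] → [6, 25, 27, 39, 56]
So `result[-1]` = 56

Answer: 56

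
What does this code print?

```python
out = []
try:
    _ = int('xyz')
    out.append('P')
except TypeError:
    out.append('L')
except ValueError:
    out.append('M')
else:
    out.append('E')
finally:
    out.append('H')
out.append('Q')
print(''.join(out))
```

Execution trace: 'M' (except ValueError) → 'H' (finally) → 'Q' (after the try/except). Output: MHQ

Answer: MHQ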